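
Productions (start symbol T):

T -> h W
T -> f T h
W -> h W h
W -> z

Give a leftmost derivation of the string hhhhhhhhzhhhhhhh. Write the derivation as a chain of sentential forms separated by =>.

T => hW => hhWh => hhhWhh => hhhhWhhh => hhhhhWhhhh => hhhhhhWhhhhh => hhhhhhhWhhhhhh => hhhhhhhhWhhhhhhh => hhhhhhhhzhhhhhhh

T => hW   [T -> h W]
hW => hhWh   [W -> h W h]
hhWh => hhhWhh   [W -> h W h]
hhhWhh => hhhhWhhh   [W -> h W h]
hhhhWhhh => hhhhhWhhhh   [W -> h W h]
hhhhhWhhhh => hhhhhhWhhhhh   [W -> h W h]
hhhhhhWhhhhh => hhhhhhhWhhhhhh   [W -> h W h]
hhhhhhhWhhhhhh => hhhhhhhhWhhhhhhh   [W -> h W h]
hhhhhhhhWhhhhhhh => hhhhhhhhzhhhhhhh   [W -> z]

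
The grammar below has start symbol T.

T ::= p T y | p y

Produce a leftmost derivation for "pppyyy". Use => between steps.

T => pTy   [T ::= p T y]
pTy => ppTyy   [T ::= p T y]
ppTyy => pppyyy   [T ::= p y]

T => pTy => ppTyy => pppyyy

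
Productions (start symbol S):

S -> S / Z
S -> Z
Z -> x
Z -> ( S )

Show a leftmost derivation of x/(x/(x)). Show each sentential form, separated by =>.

S => S/Z   [S -> S / Z]
S/Z => Z/Z   [S -> Z]
Z/Z => x/Z   [Z -> x]
x/Z => x/(S)   [Z -> ( S )]
x/(S) => x/(S/Z)   [S -> S / Z]
x/(S/Z) => x/(Z/Z)   [S -> Z]
x/(Z/Z) => x/(x/Z)   [Z -> x]
x/(x/Z) => x/(x/(S))   [Z -> ( S )]
x/(x/(S)) => x/(x/(Z))   [S -> Z]
x/(x/(Z)) => x/(x/(x))   [Z -> x]

S => S/Z => Z/Z => x/Z => x/(S) => x/(S/Z) => x/(Z/Z) => x/(x/Z) => x/(x/(S)) => x/(x/(Z)) => x/(x/(x))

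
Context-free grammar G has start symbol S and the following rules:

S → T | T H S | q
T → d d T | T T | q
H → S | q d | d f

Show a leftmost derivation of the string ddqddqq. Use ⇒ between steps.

S ⇒ T ⇒ ddT ⇒ ddTT ⇒ ddTTT ⇒ ddqTT ⇒ ddqddTT ⇒ ddqddqT ⇒ ddqddqq

S ⇒ T   [S → T]
T ⇒ ddT   [T → d d T]
ddT ⇒ ddTT   [T → T T]
ddTT ⇒ ddTTT   [T → T T]
ddTTT ⇒ ddqTT   [T → q]
ddqTT ⇒ ddqddTT   [T → d d T]
ddqddTT ⇒ ddqddqT   [T → q]
ddqddqT ⇒ ddqddqq   [T → q]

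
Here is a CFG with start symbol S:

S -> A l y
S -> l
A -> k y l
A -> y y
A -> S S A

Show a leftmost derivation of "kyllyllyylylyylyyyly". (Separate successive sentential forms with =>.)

S=>Aly=>SSAly=>AlySAly=>kyllySAly=>kyllyAlyAly=>kyllySSAlyAly=>kyllyAlySAlyAly=>kyllySSAlySAlyAly=>kyllylSAlySAlyAly=>kyllyllAlySAlyAly=>kyllyllyylySAlyAly=>kyllyllyylylAlyAly=>kyllyllyylylyylyAly=>kyllyllyylylyylyyyly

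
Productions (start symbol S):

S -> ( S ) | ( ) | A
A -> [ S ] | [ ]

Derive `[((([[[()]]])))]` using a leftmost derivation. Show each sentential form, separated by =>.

S => A   [S -> A]
A => [S]   [A -> [ S ]]
[S] => [(S)]   [S -> ( S )]
[(S)] => [((S))]   [S -> ( S )]
[((S))] => [(((S)))]   [S -> ( S )]
[(((S)))] => [(((A)))]   [S -> A]
[(((A)))] => [((([S])))]   [A -> [ S ]]
[((([S])))] => [((([A])))]   [S -> A]
[((([A])))] => [((([[S]])))]   [A -> [ S ]]
[((([[S]])))] => [((([[A]])))]   [S -> A]
[((([[A]])))] => [((([[[S]]])))]   [A -> [ S ]]
[((([[[S]]])))] => [((([[[()]]])))]   [S -> ( )]

S => A => [S] => [(S)] => [((S))] => [(((S)))] => [(((A)))] => [((([S])))] => [((([A])))] => [((([[S]])))] => [((([[A]])))] => [((([[[S]]])))] => [((([[[()]]])))]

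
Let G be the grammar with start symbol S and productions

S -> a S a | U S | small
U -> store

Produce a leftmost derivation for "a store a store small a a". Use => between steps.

S => a S a => a U S a => a store S a => a store a S a a => a store a U S a a => a store a store S a a => a store a store small a a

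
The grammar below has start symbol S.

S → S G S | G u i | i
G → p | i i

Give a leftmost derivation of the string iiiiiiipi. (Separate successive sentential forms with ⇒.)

S ⇒ SGS   [S → S G S]
SGS ⇒ SGSGS   [S → S G S]
SGSGS ⇒ SGSGSGS   [S → S G S]
SGSGSGS ⇒ iGSGSGS   [S → i]
iGSGSGS ⇒ iiiSGSGS   [G → i i]
iiiSGSGS ⇒ iiiiGSGS   [S → i]
iiiiGSGS ⇒ iiiiiiSGS   [G → i i]
iiiiiiSGS ⇒ iiiiiiiGS   [S → i]
iiiiiiiGS ⇒ iiiiiiipS   [G → p]
iiiiiiipS ⇒ iiiiiiipi   [S → i]

S ⇒ SGS ⇒ SGSGS ⇒ SGSGSGS ⇒ iGSGSGS ⇒ iiiSGSGS ⇒ iiiiGSGS ⇒ iiiiiiSGS ⇒ iiiiiiiGS ⇒ iiiiiiipS ⇒ iiiiiiipi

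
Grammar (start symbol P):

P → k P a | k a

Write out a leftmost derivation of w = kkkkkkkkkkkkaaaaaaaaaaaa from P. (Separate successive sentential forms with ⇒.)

P⇒kPa⇒kkPaa⇒kkkPaaa⇒kkkkPaaaa⇒kkkkkPaaaaa⇒kkkkkkPaaaaaa⇒kkkkkkkPaaaaaaa⇒kkkkkkkkPaaaaaaaa⇒kkkkkkkkkPaaaaaaaaa⇒kkkkkkkkkkPaaaaaaaaaa⇒kkkkkkkkkkkPaaaaaaaaaaa⇒kkkkkkkkkkkkaaaaaaaaaaaa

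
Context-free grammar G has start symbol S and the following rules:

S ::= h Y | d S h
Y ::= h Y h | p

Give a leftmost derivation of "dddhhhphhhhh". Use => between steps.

S => dSh   [S ::= d S h]
dSh => ddShh   [S ::= d S h]
ddShh => dddShhh   [S ::= d S h]
dddShhh => dddhYhhh   [S ::= h Y]
dddhYhhh => dddhhYhhhh   [Y ::= h Y h]
dddhhYhhhh => dddhhhYhhhhh   [Y ::= h Y h]
dddhhhYhhhhh => dddhhhphhhhh   [Y ::= p]

S=>dSh=>ddShh=>dddShhh=>dddhYhhh=>dddhhYhhhh=>dddhhhYhhhhh=>dddhhhphhhhh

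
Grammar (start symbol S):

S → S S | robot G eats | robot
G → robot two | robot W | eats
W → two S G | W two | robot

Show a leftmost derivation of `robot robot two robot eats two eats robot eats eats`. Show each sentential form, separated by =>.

S => S S   [S → S S]
S S => robot G eats S   [S → robot G eats]
robot G eats S => robot robot W eats S   [G → robot W]
robot robot W eats S => robot robot W two eats S   [W → W two]
robot robot W two eats S => robot robot two S G two eats S   [W → two S G]
robot robot two S G two eats S => robot robot two robot G two eats S   [S → robot]
robot robot two robot G two eats S => robot robot two robot eats two eats S   [G → eats]
robot robot two robot eats two eats S => robot robot two robot eats two eats robot G eats   [S → robot G eats]
robot robot two robot eats two eats robot G eats => robot robot two robot eats two eats robot eats eats   [G → eats]

S => S S => robot G eats S => robot robot W eats S => robot robot W two eats S => robot robot two S G two eats S => robot robot two robot G two eats S => robot robot two robot eats two eats S => robot robot two robot eats two eats robot G eats => robot robot two robot eats two eats robot eats eats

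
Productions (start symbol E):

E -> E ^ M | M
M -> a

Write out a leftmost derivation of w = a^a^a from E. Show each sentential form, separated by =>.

E=>E^M=>E^M^M=>M^M^M=>a^M^M=>a^a^M=>a^a^a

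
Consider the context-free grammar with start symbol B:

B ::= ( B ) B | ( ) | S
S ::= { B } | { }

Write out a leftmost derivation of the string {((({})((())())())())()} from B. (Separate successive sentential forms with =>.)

B => S => {B} => {(B)B} => {((B)B)B} => {(((B)B)B)B} => {(((S)B)B)B} => {((({})B)B)B} => {((({})(B)B)B)B} => {((({})((B)B)B)B)B} => {((({})((())B)B)B)B} => {((({})((())())B)B)B} => {((({})((())())())B)B} => {((({})((())())())())B} => {((({})((())())())())()}

B => S   [B ::= S]
S => {B}   [S ::= { B }]
{B} => {(B)B}   [B ::= ( B ) B]
{(B)B} => {((B)B)B}   [B ::= ( B ) B]
{((B)B)B} => {(((B)B)B)B}   [B ::= ( B ) B]
{(((B)B)B)B} => {(((S)B)B)B}   [B ::= S]
{(((S)B)B)B} => {((({})B)B)B}   [S ::= { }]
{((({})B)B)B} => {((({})(B)B)B)B}   [B ::= ( B ) B]
{((({})(B)B)B)B} => {((({})((B)B)B)B)B}   [B ::= ( B ) B]
{((({})((B)B)B)B)B} => {((({})((())B)B)B)B}   [B ::= ( )]
{((({})((())B)B)B)B} => {((({})((())())B)B)B}   [B ::= ( )]
{((({})((())())B)B)B} => {((({})((())())())B)B}   [B ::= ( )]
{((({})((())())())B)B} => {((({})((())())())())B}   [B ::= ( )]
{((({})((())())())())B} => {((({})((())())())())()}   [B ::= ( )]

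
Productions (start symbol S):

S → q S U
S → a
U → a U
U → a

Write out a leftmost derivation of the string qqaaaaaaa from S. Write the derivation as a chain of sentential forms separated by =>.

S=>qSU=>qqSUU=>qqaUU=>qqaaUU=>qqaaaUU=>qqaaaaU=>qqaaaaaU=>qqaaaaaaU=>qqaaaaaaa

S => qSU   [S → q S U]
qSU => qqSUU   [S → q S U]
qqSUU => qqaUU   [S → a]
qqaUU => qqaaUU   [U → a U]
qqaaUU => qqaaaUU   [U → a U]
qqaaaUU => qqaaaaU   [U → a]
qqaaaaU => qqaaaaaU   [U → a U]
qqaaaaaU => qqaaaaaaU   [U → a U]
qqaaaaaaU => qqaaaaaaa   [U → a]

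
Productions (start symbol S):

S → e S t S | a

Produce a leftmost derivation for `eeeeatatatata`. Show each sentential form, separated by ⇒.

S⇒eStS⇒eeStStS⇒eeeStStStS⇒eeeeStStStStS⇒eeeeatStStStS⇒eeeeatatStStS⇒eeeeatatatStS⇒eeeeatatatatS⇒eeeeatatatata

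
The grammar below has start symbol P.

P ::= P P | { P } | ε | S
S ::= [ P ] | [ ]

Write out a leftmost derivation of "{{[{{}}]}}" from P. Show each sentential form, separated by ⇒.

P⇒PP⇒{P}P⇒{{P}}P⇒{{S}}P⇒{{[P]}}P⇒{{[{P}]}}P⇒{{[{{P}}]}}P⇒{{[{{}}]}}P⇒{{[{{}}]}}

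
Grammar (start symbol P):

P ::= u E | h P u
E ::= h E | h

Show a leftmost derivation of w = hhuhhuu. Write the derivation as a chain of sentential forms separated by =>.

P => hPu => hhPuu => hhuEuu => hhuhEuu => hhuhhuu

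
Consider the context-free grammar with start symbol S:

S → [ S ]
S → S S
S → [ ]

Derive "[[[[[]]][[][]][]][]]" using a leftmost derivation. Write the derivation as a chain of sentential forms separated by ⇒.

S ⇒ [S]   [S → [ S ]]
[S] ⇒ [SS]   [S → S S]
[SS] ⇒ [[S]S]   [S → [ S ]]
[[S]S] ⇒ [[SS]S]   [S → S S]
[[SS]S] ⇒ [[SSS]S]   [S → S S]
[[SSS]S] ⇒ [[[S]SS]S]   [S → [ S ]]
[[[S]SS]S] ⇒ [[[[S]]SS]S]   [S → [ S ]]
[[[[S]]SS]S] ⇒ [[[[[]]]SS]S]   [S → [ ]]
[[[[[]]]SS]S] ⇒ [[[[[]]][S]S]S]   [S → [ S ]]
[[[[[]]][S]S]S] ⇒ [[[[[]]][SS]S]S]   [S → S S]
[[[[[]]][SS]S]S] ⇒ [[[[[]]][[]S]S]S]   [S → [ ]]
[[[[[]]][[]S]S]S] ⇒ [[[[[]]][[][]]S]S]   [S → [ ]]
[[[[[]]][[][]]S]S] ⇒ [[[[[]]][[][]][]]S]   [S → [ ]]
[[[[[]]][[][]][]]S] ⇒ [[[[[]]][[][]][]][]]   [S → [ ]]

S ⇒ [S] ⇒ [SS] ⇒ [[S]S] ⇒ [[SS]S] ⇒ [[SSS]S] ⇒ [[[S]SS]S] ⇒ [[[[S]]SS]S] ⇒ [[[[[]]]SS]S] ⇒ [[[[[]]][S]S]S] ⇒ [[[[[]]][SS]S]S] ⇒ [[[[[]]][[]S]S]S] ⇒ [[[[[]]][[][]]S]S] ⇒ [[[[[]]][[][]][]]S] ⇒ [[[[[]]][[][]][]][]]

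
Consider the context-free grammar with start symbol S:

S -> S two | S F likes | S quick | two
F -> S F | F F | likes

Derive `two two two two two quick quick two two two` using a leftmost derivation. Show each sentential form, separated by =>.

S => S two   [S -> S two]
S two => S two two   [S -> S two]
S two two => S two two two   [S -> S two]
S two two two => S quick two two two   [S -> S quick]
S quick two two two => S quick quick two two two   [S -> S quick]
S quick quick two two two => S two quick quick two two two   [S -> S two]
S two quick quick two two two => S two two quick quick two two two   [S -> S two]
S two two quick quick two two two => S two two two quick quick two two two   [S -> S two]
S two two two quick quick two two two => S two two two two quick quick two two two   [S -> S two]
S two two two two quick quick two two two => two two two two two quick quick two two two   [S -> two]

S => S two => S two two => S two two two => S quick two two two => S quick quick two two two => S two quick quick two two two => S two two quick quick two two two => S two two two quick quick two two two => S two two two two quick quick two two two => two two two two two quick quick two two two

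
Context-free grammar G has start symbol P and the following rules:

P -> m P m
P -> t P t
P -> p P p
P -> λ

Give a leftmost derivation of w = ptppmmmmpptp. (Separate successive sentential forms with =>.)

P => pPp   [P -> p P p]
pPp => ptPtp   [P -> t P t]
ptPtp => ptpPptp   [P -> p P p]
ptpPptp => ptppPpptp   [P -> p P p]
ptppPpptp => ptppmPmpptp   [P -> m P m]
ptppmPmpptp => ptppmmPmmpptp   [P -> m P m]
ptppmmPmmpptp => ptppmmmmpptp   [P -> λ]

P => pPp => ptPtp => ptpPptp => ptppPpptp => ptppmPmpptp => ptppmmPmmpptp => ptppmmmmpptp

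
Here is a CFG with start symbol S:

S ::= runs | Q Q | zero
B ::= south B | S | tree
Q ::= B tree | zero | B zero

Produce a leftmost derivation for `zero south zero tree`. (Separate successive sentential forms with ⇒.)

S ⇒ Q Q   [S ::= Q Q]
Q Q ⇒ zero Q   [Q ::= zero]
zero Q ⇒ zero B tree   [Q ::= B tree]
zero B tree ⇒ zero south B tree   [B ::= south B]
zero south B tree ⇒ zero south S tree   [B ::= S]
zero south S tree ⇒ zero south zero tree   [S ::= zero]

S ⇒ Q Q ⇒ zero Q ⇒ zero B tree ⇒ zero south B tree ⇒ zero south S tree ⇒ zero south zero tree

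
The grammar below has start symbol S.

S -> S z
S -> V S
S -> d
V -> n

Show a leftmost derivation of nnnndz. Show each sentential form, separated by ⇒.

S⇒VS⇒nS⇒nVS⇒nnS⇒nnSz⇒nnVSz⇒nnnSz⇒nnnVSz⇒nnnnSz⇒nnnndz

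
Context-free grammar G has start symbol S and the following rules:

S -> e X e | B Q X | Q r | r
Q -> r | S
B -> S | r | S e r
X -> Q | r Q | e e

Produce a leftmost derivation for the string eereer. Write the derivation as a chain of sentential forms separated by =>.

S => Qr => Sr => eXer => eQer => eSer => eeXeer => eeQeer => eeSeer => eereer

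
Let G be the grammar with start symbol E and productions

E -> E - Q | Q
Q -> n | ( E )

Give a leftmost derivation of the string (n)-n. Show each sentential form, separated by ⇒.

E ⇒ E-Q   [E -> E - Q]
E-Q ⇒ Q-Q   [E -> Q]
Q-Q ⇒ (E)-Q   [Q -> ( E )]
(E)-Q ⇒ (Q)-Q   [E -> Q]
(Q)-Q ⇒ (n)-Q   [Q -> n]
(n)-Q ⇒ (n)-n   [Q -> n]

E ⇒ E-Q ⇒ Q-Q ⇒ (E)-Q ⇒ (Q)-Q ⇒ (n)-Q ⇒ (n)-n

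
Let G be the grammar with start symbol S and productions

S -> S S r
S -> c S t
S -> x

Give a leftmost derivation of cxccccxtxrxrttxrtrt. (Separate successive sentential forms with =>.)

S => cSt   [S -> c S t]
cSt => cSSrt   [S -> S S r]
cSSrt => cxSrt   [S -> x]
cxSrt => cxcStrt   [S -> c S t]
cxcStrt => cxcSSrtrt   [S -> S S r]
cxcSSrtrt => cxccStSrtrt   [S -> c S t]
cxccStSrtrt => cxcccSttSrtrt   [S -> c S t]
cxcccSttSrtrt => cxcccSSrttSrtrt   [S -> S S r]
cxcccSSrttSrtrt => cxcccSSrSrttSrtrt   [S -> S S r]
cxcccSSrSrttSrtrt => cxccccStSrSrttSrtrt   [S -> c S t]
cxccccStSrSrttSrtrt => cxccccxtSrSrttSrtrt   [S -> x]
cxccccxtSrSrttSrtrt => cxccccxtxrSrttSrtrt   [S -> x]
cxccccxtxrSrttSrtrt => cxccccxtxrxrttSrtrt   [S -> x]
cxccccxtxrxrttSrtrt => cxccccxtxrxrttxrtrt   [S -> x]

S => cSt => cSSrt => cxSrt => cxcStrt => cxcSSrtrt => cxccStSrtrt => cxcccSttSrtrt => cxcccSSrttSrtrt => cxcccSSrSrttSrtrt => cxccccStSrSrttSrtrt => cxccccxtSrSrttSrtrt => cxccccxtxrSrttSrtrt => cxccccxtxrxrttSrtrt => cxccccxtxrxrttxrtrt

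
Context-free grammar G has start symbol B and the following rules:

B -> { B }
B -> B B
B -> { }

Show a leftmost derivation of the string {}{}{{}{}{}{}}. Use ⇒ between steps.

B ⇒ BB ⇒ {}B ⇒ {}BB ⇒ {}{}B ⇒ {}{}{B} ⇒ {}{}{BB} ⇒ {}{}{BBB} ⇒ {}{}{BBBB} ⇒ {}{}{{}BBB} ⇒ {}{}{{}{}BB} ⇒ {}{}{{}{}{}B} ⇒ {}{}{{}{}{}{}}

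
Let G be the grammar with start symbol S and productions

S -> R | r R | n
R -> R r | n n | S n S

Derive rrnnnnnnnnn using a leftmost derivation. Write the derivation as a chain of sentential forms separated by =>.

S => rR => rSnS => rRnS => rSnSnS => rRnSnS => rSnSnSnS => rrRnSnSnS => rrnnnSnSnS => rrnnnRnSnS => rrnnnnnnSnS => rrnnnnnnnnS => rrnnnnnnnnn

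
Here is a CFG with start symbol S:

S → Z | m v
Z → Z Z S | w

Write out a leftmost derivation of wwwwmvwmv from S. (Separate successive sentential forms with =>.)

S => Z => ZZS => wZS => wwS => wwZ => wwZZS => wwZZSZS => wwwZSZS => wwwwSZS => wwwwmvZS => wwwwmvwS => wwwwmvwmv

S => Z   [S → Z]
Z => ZZS   [Z → Z Z S]
ZZS => wZS   [Z → w]
wZS => wwS   [Z → w]
wwS => wwZ   [S → Z]
wwZ => wwZZS   [Z → Z Z S]
wwZZS => wwZZSZS   [Z → Z Z S]
wwZZSZS => wwwZSZS   [Z → w]
wwwZSZS => wwwwSZS   [Z → w]
wwwwSZS => wwwwmvZS   [S → m v]
wwwwmvZS => wwwwmvwS   [Z → w]
wwwwmvwS => wwwwmvwmv   [S → m v]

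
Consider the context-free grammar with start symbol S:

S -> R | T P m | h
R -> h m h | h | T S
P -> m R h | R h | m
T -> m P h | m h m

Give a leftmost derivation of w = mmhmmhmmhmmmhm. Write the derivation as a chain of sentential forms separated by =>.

S => TPm   [S -> T P m]
TPm => mPhPm   [T -> m P h]
mPhPm => mmhPm   [P -> m]
mmhPm => mmhmRhm   [P -> m R h]
mmhmRhm => mmhmTShm   [R -> T S]
mmhmTShm => mmhmmhmShm   [T -> m h m]
mmhmmhmShm => mmhmmhmTPmhm   [S -> T P m]
mmhmmhmTPmhm => mmhmmhmmhmPmhm   [T -> m h m]
mmhmmhmmhmPmhm => mmhmmhmmhmmmhm   [P -> m]

S=>TPm=>mPhPm=>mmhPm=>mmhmRhm=>mmhmTShm=>mmhmmhmShm=>mmhmmhmTPmhm=>mmhmmhmmhmPmhm=>mmhmmhmmhmmmhm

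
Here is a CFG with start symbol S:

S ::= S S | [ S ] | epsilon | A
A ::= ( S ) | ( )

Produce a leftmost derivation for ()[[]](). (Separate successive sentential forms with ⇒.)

S ⇒ SS ⇒ SSS ⇒ ASS ⇒ ()SS ⇒ ()[S]S ⇒ ()[[S]]S ⇒ ()[[]]S ⇒ ()[[]]A ⇒ ()[[]]()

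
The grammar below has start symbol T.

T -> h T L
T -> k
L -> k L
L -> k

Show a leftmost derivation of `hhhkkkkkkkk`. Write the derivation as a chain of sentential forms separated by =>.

T=>hTL=>hhTLL=>hhhTLLL=>hhhkLLL=>hhhkkLL=>hhhkkkLL=>hhhkkkkLL=>hhhkkkkkLL=>hhhkkkkkkLL=>hhhkkkkkkkL=>hhhkkkkkkkk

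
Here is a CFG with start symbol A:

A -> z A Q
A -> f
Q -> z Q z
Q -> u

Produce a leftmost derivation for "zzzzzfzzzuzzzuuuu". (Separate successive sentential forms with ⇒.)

A ⇒ zAQ ⇒ zzAQQ ⇒ zzzAQQQ ⇒ zzzzAQQQQ ⇒ zzzzzAQQQQQ ⇒ zzzzzfQQQQQ ⇒ zzzzzfzQzQQQQ ⇒ zzzzzfzzQzzQQQQ ⇒ zzzzzfzzzQzzzQQQQ ⇒ zzzzzfzzzuzzzQQQQ ⇒ zzzzzfzzzuzzzuQQQ ⇒ zzzzzfzzzuzzzuuQQ ⇒ zzzzzfzzzuzzzuuuQ ⇒ zzzzzfzzzuzzzuuuu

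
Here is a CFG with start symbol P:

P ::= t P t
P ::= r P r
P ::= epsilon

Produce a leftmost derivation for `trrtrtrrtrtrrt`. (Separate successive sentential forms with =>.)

P => tPt   [P ::= t P t]
tPt => trPrt   [P ::= r P r]
trPrt => trrPrrt   [P ::= r P r]
trrPrrt => trrtPtrrt   [P ::= t P t]
trrtPtrrt => trrtrPrtrrt   [P ::= r P r]
trrtrPrtrrt => trrtrtPtrtrrt   [P ::= t P t]
trrtrtPtrtrrt => trrtrtrPrtrtrrt   [P ::= r P r]
trrtrtrPrtrtrrt => trrtrtrrtrtrrt   [P ::= epsilon]

P => tPt => trPrt => trrPrrt => trrtPtrrt => trrtrPrtrrt => trrtrtPtrtrrt => trrtrtrPrtrtrrt => trrtrtrrtrtrrt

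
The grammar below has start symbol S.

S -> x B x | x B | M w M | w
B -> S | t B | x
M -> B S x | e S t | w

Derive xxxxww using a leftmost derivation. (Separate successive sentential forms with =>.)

S => MwM   [S -> M w M]
MwM => BSxwM   [M -> B S x]
BSxwM => xSxwM   [B -> x]
xSxwM => xxBxwM   [S -> x B]
xxBxwM => xxxxwM   [B -> x]
xxxxwM => xxxxww   [M -> w]

S => MwM => BSxwM => xSxwM => xxBxwM => xxxxwM => xxxxww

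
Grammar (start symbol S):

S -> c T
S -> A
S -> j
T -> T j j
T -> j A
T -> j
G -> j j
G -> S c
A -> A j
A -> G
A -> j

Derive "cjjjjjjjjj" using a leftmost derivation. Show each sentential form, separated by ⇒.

S ⇒ cT   [S -> c T]
cT ⇒ cTjj   [T -> T j j]
cTjj ⇒ cTjjjj   [T -> T j j]
cTjjjj ⇒ cTjjjjjj   [T -> T j j]
cTjjjjjj ⇒ cTjjjjjjjj   [T -> T j j]
cTjjjjjjjj ⇒ cjjjjjjjjj   [T -> j]

S⇒cT⇒cTjj⇒cTjjjj⇒cTjjjjjj⇒cTjjjjjjjj⇒cjjjjjjjjj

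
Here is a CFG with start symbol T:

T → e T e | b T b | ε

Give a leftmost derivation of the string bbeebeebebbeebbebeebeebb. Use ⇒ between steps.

T ⇒ bTb ⇒ bbTbb ⇒ bbeTebb ⇒ bbeeTeebb ⇒ bbeebTbeebb ⇒ bbeebeTebeebb ⇒ bbeebeeTeebeebb ⇒ bbeebeebTbeebeebb ⇒ bbeebeebeTebeebeebb ⇒ bbeebeebebTbebeebeebb ⇒ bbeebeebebbTbbebeebeebb ⇒ bbeebeebebbeTebbebeebeebb ⇒ bbeebeebebbeebbebeebeebb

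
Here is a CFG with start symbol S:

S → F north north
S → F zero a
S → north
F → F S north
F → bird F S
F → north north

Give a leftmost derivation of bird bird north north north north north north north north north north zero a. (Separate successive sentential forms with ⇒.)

S ⇒ F zero a ⇒ F S north zero a ⇒ F S north S north zero a ⇒ bird F S S north S north zero a ⇒ bird F S north S S north S north zero a ⇒ bird bird F S S north S S north S north zero a ⇒ bird bird north north S S north S S north S north zero a ⇒ bird bird north north north S north S S north S north zero a ⇒ bird bird north north north north north S S north S north zero a ⇒ bird bird north north north north north north S north S north zero a ⇒ bird bird north north north north north north north north S north zero a ⇒ bird bird north north north north north north north north north north zero a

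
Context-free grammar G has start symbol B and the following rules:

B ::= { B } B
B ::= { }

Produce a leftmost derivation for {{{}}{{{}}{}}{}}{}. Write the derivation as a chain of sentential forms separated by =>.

B => {B}B   [B ::= { B } B]
{B}B => {{B}B}B   [B ::= { B } B]
{{B}B}B => {{{}}B}B   [B ::= { }]
{{{}}B}B => {{{}}{B}B}B   [B ::= { B } B]
{{{}}{B}B}B => {{{}}{{B}B}B}B   [B ::= { B } B]
{{{}}{{B}B}B}B => {{{}}{{{}}B}B}B   [B ::= { }]
{{{}}{{{}}B}B}B => {{{}}{{{}}{}}B}B   [B ::= { }]
{{{}}{{{}}{}}B}B => {{{}}{{{}}{}}{}}B   [B ::= { }]
{{{}}{{{}}{}}{}}B => {{{}}{{{}}{}}{}}{}   [B ::= { }]

B=>{B}B=>{{B}B}B=>{{{}}B}B=>{{{}}{B}B}B=>{{{}}{{B}B}B}B=>{{{}}{{{}}B}B}B=>{{{}}{{{}}{}}B}B=>{{{}}{{{}}{}}{}}B=>{{{}}{{{}}{}}{}}{}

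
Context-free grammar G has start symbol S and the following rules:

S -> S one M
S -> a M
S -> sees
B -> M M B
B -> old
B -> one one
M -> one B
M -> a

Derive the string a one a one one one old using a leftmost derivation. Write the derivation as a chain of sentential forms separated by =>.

S => a M   [S -> a M]
a M => a one B   [M -> one B]
a one B => a one M M B   [B -> M M B]
a one M M B => a one a M B   [M -> a]
a one a M B => a one a one B B   [M -> one B]
a one a one B B => a one a one one one B   [B -> one one]
a one a one one one B => a one a one one one old   [B -> old]

S => a M => a one B => a one M M B => a one a M B => a one a one B B => a one a one one one B => a one a one one one old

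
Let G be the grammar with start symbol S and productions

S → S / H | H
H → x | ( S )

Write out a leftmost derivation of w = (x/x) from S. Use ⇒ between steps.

S ⇒ H ⇒ (S) ⇒ (S/H) ⇒ (H/H) ⇒ (x/H) ⇒ (x/x)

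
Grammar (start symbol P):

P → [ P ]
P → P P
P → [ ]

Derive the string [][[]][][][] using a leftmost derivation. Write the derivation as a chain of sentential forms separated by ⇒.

P ⇒ PP   [P → P P]
PP ⇒ []P   [P → [ ]]
[]P ⇒ []PP   [P → P P]
[]PP ⇒ []PPP   [P → P P]
[]PPP ⇒ []PPPP   [P → P P]
[]PPPP ⇒ [][P]PPP   [P → [ P ]]
[][P]PPP ⇒ [][[]]PPP   [P → [ ]]
[][[]]PPP ⇒ [][[]][]PP   [P → [ ]]
[][[]][]PP ⇒ [][[]][][]P   [P → [ ]]
[][[]][][]P ⇒ [][[]][][][]   [P → [ ]]

P ⇒ PP ⇒ []P ⇒ []PP ⇒ []PPP ⇒ []PPPP ⇒ [][P]PPP ⇒ [][[]]PPP ⇒ [][[]][]PP ⇒ [][[]][][]P ⇒ [][[]][][][]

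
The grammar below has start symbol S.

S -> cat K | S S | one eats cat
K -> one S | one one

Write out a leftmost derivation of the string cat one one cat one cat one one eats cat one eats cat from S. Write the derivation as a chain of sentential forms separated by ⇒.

S ⇒ S S   [S -> S S]
S S ⇒ cat K S   [S -> cat K]
cat K S ⇒ cat one one S   [K -> one one]
cat one one S ⇒ cat one one S S   [S -> S S]
cat one one S S ⇒ cat one one cat K S   [S -> cat K]
cat one one cat K S ⇒ cat one one cat one S S   [K -> one S]
cat one one cat one S S ⇒ cat one one cat one cat K S   [S -> cat K]
cat one one cat one cat K S ⇒ cat one one cat one cat one S S   [K -> one S]
cat one one cat one cat one S S ⇒ cat one one cat one cat one one eats cat S   [S -> one eats cat]
cat one one cat one cat one one eats cat S ⇒ cat one one cat one cat one one eats cat one eats cat   [S -> one eats cat]

S ⇒ S S ⇒ cat K S ⇒ cat one one S ⇒ cat one one S S ⇒ cat one one cat K S ⇒ cat one one cat one S S ⇒ cat one one cat one cat K S ⇒ cat one one cat one cat one S S ⇒ cat one one cat one cat one one eats cat S ⇒ cat one one cat one cat one one eats cat one eats cat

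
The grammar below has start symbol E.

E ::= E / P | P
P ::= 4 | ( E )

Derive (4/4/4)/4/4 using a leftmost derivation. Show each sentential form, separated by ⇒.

E⇒E/P⇒E/P/P⇒P/P/P⇒(E)/P/P⇒(E/P)/P/P⇒(E/P/P)/P/P⇒(P/P/P)/P/P⇒(4/P/P)/P/P⇒(4/4/P)/P/P⇒(4/4/4)/P/P⇒(4/4/4)/4/P⇒(4/4/4)/4/4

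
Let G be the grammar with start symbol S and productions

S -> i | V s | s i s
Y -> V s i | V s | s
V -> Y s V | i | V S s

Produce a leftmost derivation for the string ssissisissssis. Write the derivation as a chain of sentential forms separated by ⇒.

S ⇒ Vs ⇒ YsVs ⇒ ssVs ⇒ ssYsVs ⇒ ssVssVs ⇒ ssVSsssVs ⇒ ssYsVSsssVs ⇒ ssVssVSsssVs ⇒ ssissVSsssVs ⇒ ssissiSsssVs ⇒ ssissisissssVs ⇒ ssissisissssis

S ⇒ Vs   [S -> V s]
Vs ⇒ YsVs   [V -> Y s V]
YsVs ⇒ ssVs   [Y -> s]
ssVs ⇒ ssYsVs   [V -> Y s V]
ssYsVs ⇒ ssVssVs   [Y -> V s]
ssVssVs ⇒ ssVSsssVs   [V -> V S s]
ssVSsssVs ⇒ ssYsVSsssVs   [V -> Y s V]
ssYsVSsssVs ⇒ ssVssVSsssVs   [Y -> V s]
ssVssVSsssVs ⇒ ssissVSsssVs   [V -> i]
ssissVSsssVs ⇒ ssissiSsssVs   [V -> i]
ssissiSsssVs ⇒ ssissisissssVs   [S -> s i s]
ssissisissssVs ⇒ ssissisissssis   [V -> i]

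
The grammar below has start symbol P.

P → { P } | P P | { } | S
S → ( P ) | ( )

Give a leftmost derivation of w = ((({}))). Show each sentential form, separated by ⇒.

P ⇒ S   [P → S]
S ⇒ (P)   [S → ( P )]
(P) ⇒ (S)   [P → S]
(S) ⇒ ((P))   [S → ( P )]
((P)) ⇒ ((S))   [P → S]
((S)) ⇒ (((P)))   [S → ( P )]
(((P))) ⇒ ((({})))   [P → { }]

P ⇒ S ⇒ (P) ⇒ (S) ⇒ ((P)) ⇒ ((S)) ⇒ (((P))) ⇒ ((({})))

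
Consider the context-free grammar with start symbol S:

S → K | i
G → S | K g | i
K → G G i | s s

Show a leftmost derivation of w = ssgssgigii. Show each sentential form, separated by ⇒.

S ⇒ K ⇒ GGi ⇒ KgGi ⇒ GGigGi ⇒ KgGigGi ⇒ ssgGigGi ⇒ ssgKgigGi ⇒ ssgssgigGi ⇒ ssgssgigii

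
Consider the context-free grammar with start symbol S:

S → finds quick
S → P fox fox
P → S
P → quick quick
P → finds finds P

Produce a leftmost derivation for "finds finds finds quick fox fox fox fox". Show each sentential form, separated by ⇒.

S ⇒ P fox fox ⇒ finds finds P fox fox ⇒ finds finds S fox fox ⇒ finds finds P fox fox fox fox ⇒ finds finds S fox fox fox fox ⇒ finds finds finds quick fox fox fox fox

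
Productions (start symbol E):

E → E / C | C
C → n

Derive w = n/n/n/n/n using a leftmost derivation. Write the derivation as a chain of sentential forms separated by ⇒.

E ⇒ E/C ⇒ E/C/C ⇒ E/C/C/C ⇒ E/C/C/C/C ⇒ C/C/C/C/C ⇒ n/C/C/C/C ⇒ n/n/C/C/C ⇒ n/n/n/C/C ⇒ n/n/n/n/C ⇒ n/n/n/n/n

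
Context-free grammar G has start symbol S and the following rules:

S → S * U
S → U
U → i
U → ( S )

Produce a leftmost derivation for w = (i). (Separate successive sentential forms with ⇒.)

S⇒U⇒(S)⇒(U)⇒(i)

S ⇒ U   [S → U]
U ⇒ (S)   [U → ( S )]
(S) ⇒ (U)   [S → U]
(U) ⇒ (i)   [U → i]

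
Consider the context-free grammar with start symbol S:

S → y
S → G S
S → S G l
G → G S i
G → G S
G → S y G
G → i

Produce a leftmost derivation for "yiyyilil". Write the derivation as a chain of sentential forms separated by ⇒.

S ⇒ SGl   [S → S G l]
SGl ⇒ SGlGl   [S → S G l]
SGlGl ⇒ yGlGl   [S → y]
yGlGl ⇒ yGSilGl   [G → G S i]
yGSilGl ⇒ yGSSilGl   [G → G S]
yGSSilGl ⇒ yiSSilGl   [G → i]
yiSSilGl ⇒ yiySilGl   [S → y]
yiySilGl ⇒ yiyyilGl   [S → y]
yiyyilGl ⇒ yiyyilil   [G → i]

S ⇒ SGl ⇒ SGlGl ⇒ yGlGl ⇒ yGSilGl ⇒ yGSSilGl ⇒ yiSSilGl ⇒ yiySilGl ⇒ yiyyilGl ⇒ yiyyilil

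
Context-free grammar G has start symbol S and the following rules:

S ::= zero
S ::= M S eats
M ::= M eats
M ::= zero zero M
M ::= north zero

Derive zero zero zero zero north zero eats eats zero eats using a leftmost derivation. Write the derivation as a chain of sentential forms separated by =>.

S => M S eats   [S ::= M S eats]
M S eats => zero zero M S eats   [M ::= zero zero M]
zero zero M S eats => zero zero M eats S eats   [M ::= M eats]
zero zero M eats S eats => zero zero zero zero M eats S eats   [M ::= zero zero M]
zero zero zero zero M eats S eats => zero zero zero zero M eats eats S eats   [M ::= M eats]
zero zero zero zero M eats eats S eats => zero zero zero zero north zero eats eats S eats   [M ::= north zero]
zero zero zero zero north zero eats eats S eats => zero zero zero zero north zero eats eats zero eats   [S ::= zero]

S => M S eats => zero zero M S eats => zero zero M eats S eats => zero zero zero zero M eats S eats => zero zero zero zero M eats eats S eats => zero zero zero zero north zero eats eats S eats => zero zero zero zero north zero eats eats zero eats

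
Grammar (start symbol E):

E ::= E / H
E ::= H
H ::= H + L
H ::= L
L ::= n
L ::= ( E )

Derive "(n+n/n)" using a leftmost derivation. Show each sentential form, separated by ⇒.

E ⇒ H   [E ::= H]
H ⇒ L   [H ::= L]
L ⇒ (E)   [L ::= ( E )]
(E) ⇒ (E/H)   [E ::= E / H]
(E/H) ⇒ (H/H)   [E ::= H]
(H/H) ⇒ (H+L/H)   [H ::= H + L]
(H+L/H) ⇒ (L+L/H)   [H ::= L]
(L+L/H) ⇒ (n+L/H)   [L ::= n]
(n+L/H) ⇒ (n+n/H)   [L ::= n]
(n+n/H) ⇒ (n+n/L)   [H ::= L]
(n+n/L) ⇒ (n+n/n)   [L ::= n]

E ⇒ H ⇒ L ⇒ (E) ⇒ (E/H) ⇒ (H/H) ⇒ (H+L/H) ⇒ (L+L/H) ⇒ (n+L/H) ⇒ (n+n/H) ⇒ (n+n/L) ⇒ (n+n/n)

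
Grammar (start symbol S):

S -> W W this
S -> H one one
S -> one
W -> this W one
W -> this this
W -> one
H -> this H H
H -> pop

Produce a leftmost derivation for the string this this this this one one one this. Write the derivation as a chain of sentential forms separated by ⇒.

S ⇒ W W this ⇒ this this W this ⇒ this this this W one this ⇒ this this this this W one one this ⇒ this this this this one one one this

S ⇒ W W this   [S -> W W this]
W W this ⇒ this this W this   [W -> this this]
this this W this ⇒ this this this W one this   [W -> this W one]
this this this W one this ⇒ this this this this W one one this   [W -> this W one]
this this this this W one one this ⇒ this this this this one one one this   [W -> one]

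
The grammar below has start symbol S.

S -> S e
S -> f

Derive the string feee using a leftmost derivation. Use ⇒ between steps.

S ⇒ Se ⇒ See ⇒ Seee ⇒ feee

S ⇒ Se   [S -> S e]
Se ⇒ See   [S -> S e]
See ⇒ Seee   [S -> S e]
Seee ⇒ feee   [S -> f]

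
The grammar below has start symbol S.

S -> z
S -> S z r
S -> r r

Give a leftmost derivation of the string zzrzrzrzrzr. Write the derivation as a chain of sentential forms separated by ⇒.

S⇒Szr⇒Szrzr⇒Szrzrzr⇒Szrzrzrzr⇒Szrzrzrzrzr⇒zzrzrzrzrzr

S ⇒ Szr   [S -> S z r]
Szr ⇒ Szrzr   [S -> S z r]
Szrzr ⇒ Szrzrzr   [S -> S z r]
Szrzrzr ⇒ Szrzrzrzr   [S -> S z r]
Szrzrzrzr ⇒ Szrzrzrzrzr   [S -> S z r]
Szrzrzrzrzr ⇒ zzrzrzrzrzr   [S -> z]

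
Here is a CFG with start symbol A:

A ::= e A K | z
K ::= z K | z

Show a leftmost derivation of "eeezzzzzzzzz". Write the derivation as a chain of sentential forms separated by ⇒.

A ⇒ eAK   [A ::= e A K]
eAK ⇒ eeAKK   [A ::= e A K]
eeAKK ⇒ eeeAKKK   [A ::= e A K]
eeeAKKK ⇒ eeezKKK   [A ::= z]
eeezKKK ⇒ eeezzKKK   [K ::= z K]
eeezzKKK ⇒ eeezzzKKK   [K ::= z K]
eeezzzKKK ⇒ eeezzzzKKK   [K ::= z K]
eeezzzzKKK ⇒ eeezzzzzKKK   [K ::= z K]
eeezzzzzKKK ⇒ eeezzzzzzKK   [K ::= z]
eeezzzzzzKK ⇒ eeezzzzzzzKK   [K ::= z K]
eeezzzzzzzKK ⇒ eeezzzzzzzzK   [K ::= z]
eeezzzzzzzzK ⇒ eeezzzzzzzzz   [K ::= z]

A ⇒ eAK ⇒ eeAKK ⇒ eeeAKKK ⇒ eeezKKK ⇒ eeezzKKK ⇒ eeezzzKKK ⇒ eeezzzzKKK ⇒ eeezzzzzKKK ⇒ eeezzzzzzKK ⇒ eeezzzzzzzKK ⇒ eeezzzzzzzzK ⇒ eeezzzzzzzzz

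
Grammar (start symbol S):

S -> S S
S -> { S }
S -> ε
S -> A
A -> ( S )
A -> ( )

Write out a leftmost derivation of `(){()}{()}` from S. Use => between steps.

S => SS   [S -> S S]
SS => SSS   [S -> S S]
SSS => ASS   [S -> A]
ASS => ()SS   [A -> ( )]
()SS => (){S}S   [S -> { S }]
(){S}S => (){A}S   [S -> A]
(){A}S => (){()}S   [A -> ( )]
(){()}S => (){()}{S}   [S -> { S }]
(){()}{S} => (){()}{A}   [S -> A]
(){()}{A} => (){()}{()}   [A -> ( )]

S=>SS=>SSS=>ASS=>()SS=>(){S}S=>(){A}S=>(){()}S=>(){()}{S}=>(){()}{A}=>(){()}{()}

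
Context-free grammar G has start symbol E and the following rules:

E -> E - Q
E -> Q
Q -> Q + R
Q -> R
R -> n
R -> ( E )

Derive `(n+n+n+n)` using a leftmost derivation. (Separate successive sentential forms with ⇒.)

E⇒Q⇒R⇒(E)⇒(Q)⇒(Q+R)⇒(Q+R+R)⇒(Q+R+R+R)⇒(R+R+R+R)⇒(n+R+R+R)⇒(n+n+R+R)⇒(n+n+n+R)⇒(n+n+n+n)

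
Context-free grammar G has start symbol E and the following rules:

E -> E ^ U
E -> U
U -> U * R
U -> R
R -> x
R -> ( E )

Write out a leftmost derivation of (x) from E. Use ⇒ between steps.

E ⇒ U ⇒ R ⇒ (E) ⇒ (U) ⇒ (R) ⇒ (x)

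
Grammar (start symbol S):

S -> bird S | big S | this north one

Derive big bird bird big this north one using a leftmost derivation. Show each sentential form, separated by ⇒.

S ⇒ big S ⇒ big bird S ⇒ big bird bird S ⇒ big bird bird big S ⇒ big bird bird big this north one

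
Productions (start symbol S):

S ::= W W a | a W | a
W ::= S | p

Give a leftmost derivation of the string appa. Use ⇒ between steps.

S ⇒ WWa ⇒ SWa ⇒ aWWa ⇒ apWa ⇒ appa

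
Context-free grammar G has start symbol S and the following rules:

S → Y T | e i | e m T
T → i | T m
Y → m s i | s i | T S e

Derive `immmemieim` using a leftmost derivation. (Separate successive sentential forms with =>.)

S => YT   [S → Y T]
YT => TSeT   [Y → T S e]
TSeT => TmSeT   [T → T m]
TmSeT => TmmSeT   [T → T m]
TmmSeT => TmmmSeT   [T → T m]
TmmmSeT => immmSeT   [T → i]
immmSeT => immmemTeT   [S → e m T]
immmemTeT => immmemieT   [T → i]
immmemieT => immmemieTm   [T → T m]
immmemieTm => immmemieim   [T → i]

S => YT => TSeT => TmSeT => TmmSeT => TmmmSeT => immmSeT => immmemTeT => immmemieT => immmemieTm => immmemieim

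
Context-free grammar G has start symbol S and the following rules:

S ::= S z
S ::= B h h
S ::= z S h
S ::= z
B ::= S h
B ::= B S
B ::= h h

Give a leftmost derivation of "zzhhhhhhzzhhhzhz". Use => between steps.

S => Sz   [S ::= S z]
Sz => zShz   [S ::= z S h]
zShz => zSzhz   [S ::= S z]
zSzhz => zzShzhz   [S ::= z S h]
zzShzhz => zzBhhhzhz   [S ::= B h h]
zzBhhhzhz => zzBShhhzhz   [B ::= B S]
zzBShhhzhz => zzBSShhhzhz   [B ::= B S]
zzBSShhhzhz => zzhhSShhhzhz   [B ::= h h]
zzhhSShhhzhz => zzhhSzShhhzhz   [S ::= S z]
zzhhSzShhhzhz => zzhhBhhzShhhzhz   [S ::= B h h]
zzhhBhhzShhhzhz => zzhhhhhhzShhhzhz   [B ::= h h]
zzhhhhhhzShhhzhz => zzhhhhhhzzhhhzhz   [S ::= z]

S => Sz => zShz => zSzhz => zzShzhz => zzBhhhzhz => zzBShhhzhz => zzBSShhhzhz => zzhhSShhhzhz => zzhhSzShhhzhz => zzhhBhhzShhhzhz => zzhhhhhhzShhhzhz => zzhhhhhhzzhhhzhz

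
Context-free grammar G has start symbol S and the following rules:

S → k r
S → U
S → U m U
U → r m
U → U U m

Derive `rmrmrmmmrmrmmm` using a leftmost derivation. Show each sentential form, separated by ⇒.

S ⇒ U ⇒ UUm ⇒ UUmUm ⇒ rmUmUm ⇒ rmUUmmUm ⇒ rmrmUmmUm ⇒ rmrmrmmmUm ⇒ rmrmrmmmUUmm ⇒ rmrmrmmmrmUmm ⇒ rmrmrmmmrmrmmm

S ⇒ U   [S → U]
U ⇒ UUm   [U → U U m]
UUm ⇒ UUmUm   [U → U U m]
UUmUm ⇒ rmUmUm   [U → r m]
rmUmUm ⇒ rmUUmmUm   [U → U U m]
rmUUmmUm ⇒ rmrmUmmUm   [U → r m]
rmrmUmmUm ⇒ rmrmrmmmUm   [U → r m]
rmrmrmmmUm ⇒ rmrmrmmmUUmm   [U → U U m]
rmrmrmmmUUmm ⇒ rmrmrmmmrmUmm   [U → r m]
rmrmrmmmrmUmm ⇒ rmrmrmmmrmrmmm   [U → r m]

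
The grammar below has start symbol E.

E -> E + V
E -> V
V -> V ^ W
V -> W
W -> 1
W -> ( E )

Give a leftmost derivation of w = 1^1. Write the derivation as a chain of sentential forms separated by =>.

E => V => V^W => W^W => 1^W => 1^1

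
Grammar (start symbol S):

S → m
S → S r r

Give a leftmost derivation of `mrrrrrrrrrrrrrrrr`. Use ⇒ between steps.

S ⇒ Srr ⇒ Srrrr ⇒ Srrrrrr ⇒ Srrrrrrrr ⇒ Srrrrrrrrrr ⇒ Srrrrrrrrrrrr ⇒ Srrrrrrrrrrrrrr ⇒ Srrrrrrrrrrrrrrrr ⇒ mrrrrrrrrrrrrrrrr

S ⇒ Srr   [S → S r r]
Srr ⇒ Srrrr   [S → S r r]
Srrrr ⇒ Srrrrrr   [S → S r r]
Srrrrrr ⇒ Srrrrrrrr   [S → S r r]
Srrrrrrrr ⇒ Srrrrrrrrrr   [S → S r r]
Srrrrrrrrrr ⇒ Srrrrrrrrrrrr   [S → S r r]
Srrrrrrrrrrrr ⇒ Srrrrrrrrrrrrrr   [S → S r r]
Srrrrrrrrrrrrrr ⇒ Srrrrrrrrrrrrrrrr   [S → S r r]
Srrrrrrrrrrrrrrrr ⇒ mrrrrrrrrrrrrrrrr   [S → m]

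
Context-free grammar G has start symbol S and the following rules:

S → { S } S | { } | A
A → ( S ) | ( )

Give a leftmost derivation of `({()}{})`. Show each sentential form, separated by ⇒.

S ⇒ A ⇒ (S) ⇒ ({S}S) ⇒ ({A}S) ⇒ ({()}S) ⇒ ({()}{})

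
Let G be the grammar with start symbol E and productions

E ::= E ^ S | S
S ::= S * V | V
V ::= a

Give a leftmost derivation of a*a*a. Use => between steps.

E=>S=>S*V=>S*V*V=>V*V*V=>a*V*V=>a*a*V=>a*a*a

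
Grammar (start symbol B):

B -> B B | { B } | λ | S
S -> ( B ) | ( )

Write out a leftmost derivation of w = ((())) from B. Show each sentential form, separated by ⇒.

B ⇒ S ⇒ (B) ⇒ (S) ⇒ ((B)) ⇒ ((BB)) ⇒ ((BBB)) ⇒ ((SBB)) ⇒ ((()BB)) ⇒ ((()B)) ⇒ ((()))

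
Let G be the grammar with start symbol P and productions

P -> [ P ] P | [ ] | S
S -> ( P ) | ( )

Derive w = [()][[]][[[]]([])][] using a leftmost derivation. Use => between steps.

P => [P]P   [P -> [ P ] P]
[P]P => [S]P   [P -> S]
[S]P => [()]P   [S -> ( )]
[()]P => [()][P]P   [P -> [ P ] P]
[()][P]P => [()][[]]P   [P -> [ ]]
[()][[]]P => [()][[]][P]P   [P -> [ P ] P]
[()][[]][P]P => [()][[]][[P]P]P   [P -> [ P ] P]
[()][[]][[P]P]P => [()][[]][[[]]P]P   [P -> [ ]]
[()][[]][[[]]P]P => [()][[]][[[]]S]P   [P -> S]
[()][[]][[[]]S]P => [()][[]][[[]](P)]P   [S -> ( P )]
[()][[]][[[]](P)]P => [()][[]][[[]]([])]P   [P -> [ ]]
[()][[]][[[]]([])]P => [()][[]][[[]]([])][]   [P -> [ ]]

P => [P]P => [S]P => [()]P => [()][P]P => [()][[]]P => [()][[]][P]P => [()][[]][[P]P]P => [()][[]][[[]]P]P => [()][[]][[[]]S]P => [()][[]][[[]](P)]P => [()][[]][[[]]([])]P => [()][[]][[[]]([])][]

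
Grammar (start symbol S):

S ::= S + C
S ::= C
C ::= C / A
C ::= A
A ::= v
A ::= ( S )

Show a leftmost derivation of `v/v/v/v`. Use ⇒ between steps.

S ⇒ C ⇒ C/A ⇒ C/A/A ⇒ C/A/A/A ⇒ A/A/A/A ⇒ v/A/A/A ⇒ v/v/A/A ⇒ v/v/v/A ⇒ v/v/v/v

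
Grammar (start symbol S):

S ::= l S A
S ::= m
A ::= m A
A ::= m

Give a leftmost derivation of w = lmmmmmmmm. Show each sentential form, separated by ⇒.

S ⇒ lSA   [S ::= l S A]
lSA ⇒ lmA   [S ::= m]
lmA ⇒ lmmA   [A ::= m A]
lmmA ⇒ lmmmA   [A ::= m A]
lmmmA ⇒ lmmmmA   [A ::= m A]
lmmmmA ⇒ lmmmmmA   [A ::= m A]
lmmmmmA ⇒ lmmmmmmA   [A ::= m A]
lmmmmmmA ⇒ lmmmmmmmA   [A ::= m A]
lmmmmmmmA ⇒ lmmmmmmmm   [A ::= m]

S ⇒ lSA ⇒ lmA ⇒ lmmA ⇒ lmmmA ⇒ lmmmmA ⇒ lmmmmmA ⇒ lmmmmmmA ⇒ lmmmmmmmA ⇒ lmmmmmmmm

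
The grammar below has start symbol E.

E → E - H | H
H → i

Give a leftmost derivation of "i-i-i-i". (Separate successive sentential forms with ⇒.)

E ⇒ E-H ⇒ E-H-H ⇒ E-H-H-H ⇒ H-H-H-H ⇒ i-H-H-H ⇒ i-i-H-H ⇒ i-i-i-H ⇒ i-i-i-i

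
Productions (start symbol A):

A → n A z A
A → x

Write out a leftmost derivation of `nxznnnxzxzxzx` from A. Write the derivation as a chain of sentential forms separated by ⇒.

A ⇒ nAzA ⇒ nxzA ⇒ nxznAzA ⇒ nxznnAzAzA ⇒ nxznnnAzAzAzA ⇒ nxznnnxzAzAzA ⇒ nxznnnxzxzAzA ⇒ nxznnnxzxzxzA ⇒ nxznnnxzxzxzx

A ⇒ nAzA   [A → n A z A]
nAzA ⇒ nxzA   [A → x]
nxzA ⇒ nxznAzA   [A → n A z A]
nxznAzA ⇒ nxznnAzAzA   [A → n A z A]
nxznnAzAzA ⇒ nxznnnAzAzAzA   [A → n A z A]
nxznnnAzAzAzA ⇒ nxznnnxzAzAzA   [A → x]
nxznnnxzAzAzA ⇒ nxznnnxzxzAzA   [A → x]
nxznnnxzxzAzA ⇒ nxznnnxzxzxzA   [A → x]
nxznnnxzxzxzA ⇒ nxznnnxzxzxzx   [A → x]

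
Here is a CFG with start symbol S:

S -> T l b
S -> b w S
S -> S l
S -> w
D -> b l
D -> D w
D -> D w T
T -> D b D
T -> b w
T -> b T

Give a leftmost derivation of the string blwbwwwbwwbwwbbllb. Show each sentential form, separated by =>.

S => Tlb   [S -> T l b]
Tlb => DbDlb   [T -> D b D]
DbDlb => DwbDlb   [D -> D w]
DwbDlb => DwTwbDlb   [D -> D w T]
DwTwbDlb => DwTwTwbDlb   [D -> D w T]
DwTwTwbDlb => DwwTwTwbDlb   [D -> D w]
DwwTwTwbDlb => DwTwwTwTwbDlb   [D -> D w T]
DwTwwTwTwbDlb => blwTwwTwTwbDlb   [D -> b l]
blwTwwTwTwbDlb => blwbwwwTwTwbDlb   [T -> b w]
blwbwwwTwTwbDlb => blwbwwwbwwTwbDlb   [T -> b w]
blwbwwwbwwTwbDlb => blwbwwwbwwbwwbDlb   [T -> b w]
blwbwwwbwwbwwbDlb => blwbwwwbwwbwwbbllb   [D -> b l]

S => Tlb => DbDlb => DwbDlb => DwTwbDlb => DwTwTwbDlb => DwwTwTwbDlb => DwTwwTwTwbDlb => blwTwwTwTwbDlb => blwbwwwTwTwbDlb => blwbwwwbwwTwbDlb => blwbwwwbwwbwwbDlb => blwbwwwbwwbwwbbllb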